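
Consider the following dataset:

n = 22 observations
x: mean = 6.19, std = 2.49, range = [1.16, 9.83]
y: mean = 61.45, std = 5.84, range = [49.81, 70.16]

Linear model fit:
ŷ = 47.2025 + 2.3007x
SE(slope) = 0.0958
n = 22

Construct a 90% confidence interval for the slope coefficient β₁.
The 90% CI for β₁ is (2.1355, 2.4659)

Confidence interval for the slope:

The 90% CI for β₁ is: β̂₁ ± t*(α/2, n-2) × SE(β̂₁)

Step 1: Find critical t-value
- Confidence level = 0.9
- Degrees of freedom = n - 2 = 22 - 2 = 20
- t*(α/2, 20) = 1.7247

Step 2: Calculate margin of error
Margin = 1.7247 × 0.0958 = 0.1652

Step 3: Construct interval
CI = 2.3007 ± 0.1652
CI = (2.1355, 2.4659)

Interpretation: each one-unit increase in x is associated with a change in mean y of between 2.1355 and 2.4659, with 90% confidence.
The interval does not include 0, suggesting a significant linear relationship.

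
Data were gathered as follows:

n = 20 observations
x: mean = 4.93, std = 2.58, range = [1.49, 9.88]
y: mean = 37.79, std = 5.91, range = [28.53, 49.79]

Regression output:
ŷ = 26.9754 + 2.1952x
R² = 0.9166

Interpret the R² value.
About 91.66% of the variability in y is accounted for by the regression on x (R² = 0.9166) — a strong linear fit.

R² = 1 − SS_res/SS_tot compares the residual scatter to the total scatter of y about its mean.

Here R² = 0.9166:
- Explained: 91.66% of the variation in y
- Unexplained (residual): 100% − 91.66% = 8.34%
- Rule of thumb (below 0.3 weak; 0.3 to below 0.7 moderate; 0.7 and above strong) → strong

Note: R² never decreases when predictors are added, so it should not be used alone to compare models of different size.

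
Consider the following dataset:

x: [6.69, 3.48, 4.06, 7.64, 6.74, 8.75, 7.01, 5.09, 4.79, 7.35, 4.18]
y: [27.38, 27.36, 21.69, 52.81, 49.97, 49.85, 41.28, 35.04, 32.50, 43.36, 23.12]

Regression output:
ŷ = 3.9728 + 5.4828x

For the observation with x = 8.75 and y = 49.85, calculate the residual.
Residual = -2.0973

The residual is the difference between the actual value and the predicted value:

Residual = y - ŷ

Step 1: Calculate predicted value
ŷ = 3.9728 + 5.4828 × 8.75
ŷ = 51.9473

Step 2: Calculate residual
Residual = 49.85 - 51.9473
Residual = -2.0973

Sign check: y < ŷ, so the point is below the line and the fit overestimates here.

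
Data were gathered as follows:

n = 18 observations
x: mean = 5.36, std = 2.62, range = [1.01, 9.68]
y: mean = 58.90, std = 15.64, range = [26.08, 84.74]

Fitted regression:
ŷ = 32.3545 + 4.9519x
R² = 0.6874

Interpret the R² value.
About 68.74% of the variability in y is accounted for by the regression on x (R² = 0.6874) — a moderate linear fit.

R² = 1 − SS_res/SS_tot compares the residual scatter to the total scatter of y about its mean.

Here R² = 0.6874:
- Explained: 68.74% of the variation in y
- Unexplained (residual): 100% − 68.74% = 31.26%
- Rule of thumb (below 0.3 weak; 0.3 to below 0.7 moderate; 0.7 and above strong) → moderate

Note: R² never decreases when predictors are added, so it should not be used alone to compare models of different size.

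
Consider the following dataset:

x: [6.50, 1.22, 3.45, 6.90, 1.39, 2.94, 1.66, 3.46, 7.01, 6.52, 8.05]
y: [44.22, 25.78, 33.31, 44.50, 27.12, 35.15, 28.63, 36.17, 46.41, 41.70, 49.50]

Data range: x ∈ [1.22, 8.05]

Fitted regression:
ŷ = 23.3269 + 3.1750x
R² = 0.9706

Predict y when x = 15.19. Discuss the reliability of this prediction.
The equation gives ŷ = 71.5552; however x = 15.19 is 7.14 units above the observed range, so this extrapolated value should not be trusted.

Prediction calculation:
ŷ = 23.3269 + 3.1750 × 15.19
ŷ = 71.5552

Reliability:
- Data range: x ∈ [1.22, 8.05]
- Prediction point: x = 15.19 is 7.14 units above the observed range → this is EXTRAPOLATION, not interpolation

Why that matters here:
- The linear relationship may not hold outside the observed range
- There are no observations near this x to validate the fitted line there
- Real relationships often flatten, saturate, or turn nonlinear at extremes

Report the number if required, but flag clearly that it is an extrapolation.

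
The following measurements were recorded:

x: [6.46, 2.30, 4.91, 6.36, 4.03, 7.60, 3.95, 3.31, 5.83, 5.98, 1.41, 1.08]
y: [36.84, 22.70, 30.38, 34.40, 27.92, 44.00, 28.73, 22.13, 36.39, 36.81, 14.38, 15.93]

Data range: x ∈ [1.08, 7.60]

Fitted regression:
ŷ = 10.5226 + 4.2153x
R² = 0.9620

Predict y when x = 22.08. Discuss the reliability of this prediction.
The equation gives ŷ = 103.5964; however x = 22.08 is 14.48 units above the observed range, so this extrapolated value should not be trusted.

Prediction calculation:
ŷ = 10.5226 + 4.2153 × 22.08
ŷ = 103.5964

Reliability:
- Data range: x ∈ [1.08, 7.60]
- Prediction point: x = 22.08 is 14.48 units above the observed range → this is EXTRAPOLATION, not interpolation

Why that matters here:
- The linear relationship may not hold outside the observed range
- R² describes fit only over the sampled x values; it says nothing about behaviour beyond them

Report the number if required, but flag clearly that it is an extrapolation.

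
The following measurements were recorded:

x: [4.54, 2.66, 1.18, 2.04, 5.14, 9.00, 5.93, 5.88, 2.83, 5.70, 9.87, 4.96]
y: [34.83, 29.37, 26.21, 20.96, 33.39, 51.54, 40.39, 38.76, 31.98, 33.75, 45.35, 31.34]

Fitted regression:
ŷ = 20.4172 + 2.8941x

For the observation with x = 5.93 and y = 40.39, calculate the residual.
Residual = 2.8108

The residual is the difference between the actual value and the predicted value:

Residual = y - ŷ

Step 1: Calculate predicted value
ŷ = 20.4172 + 2.8941 × 5.93
ŷ = 37.5792

Step 2: Calculate residual
Residual = 40.39 - 37.5792
Residual = 2.8108

Interpretation: the model underestimates the actual value by 2.8108 at this point (positive residual → observation lies above the fitted line).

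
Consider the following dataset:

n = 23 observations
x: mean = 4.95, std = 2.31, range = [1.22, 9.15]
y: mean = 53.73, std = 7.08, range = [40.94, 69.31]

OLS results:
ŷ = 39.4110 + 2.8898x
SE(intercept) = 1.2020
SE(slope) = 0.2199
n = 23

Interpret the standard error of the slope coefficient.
SE(β̂₁) = 0.2199 is the estimated standard deviation of the slope estimate across repeated samples; relative to β̂₁ = 2.8898 that is 7.6%, a precise estimate.

What SE measures:
- The standard error quantifies the sampling variability of the coefficient estimate
- It is the estimated standard deviation of β̂₁ across hypothetical repeated samples of the same size
- Smaller SE → more precise estimate

Relative precision:
- SE / |β̂₁| = 0.2199 / 2.8898 = 7.6%
- Rule of thumb (under 20%: precise; 20% to under 50%: moderately precise; 50% or more: imprecise) → precise

Rough 95% range (±2 SE): 2.8898 ± 0.4398 → (2.4500, 3.3296).

What drives SE(β̂₁): larger n (here n = 23) → smaller SE.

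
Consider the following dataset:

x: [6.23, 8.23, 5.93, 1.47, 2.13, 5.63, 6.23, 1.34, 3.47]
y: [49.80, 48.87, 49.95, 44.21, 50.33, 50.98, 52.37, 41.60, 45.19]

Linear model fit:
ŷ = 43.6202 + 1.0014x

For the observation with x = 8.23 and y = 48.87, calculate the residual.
Residual = -2.9917

The residual is the difference between the actual value and the predicted value:

Residual = y - ŷ

Step 1: Calculate predicted value
ŷ = 43.6202 + 1.0014 × 8.23
ŷ = 51.8617

Step 2: Calculate residual
Residual = 48.87 - 51.8617
Residual = -2.9917

Interpretation: the model overestimates the actual value by 2.9917 at this point (negative residual → observation lies below the fitted line).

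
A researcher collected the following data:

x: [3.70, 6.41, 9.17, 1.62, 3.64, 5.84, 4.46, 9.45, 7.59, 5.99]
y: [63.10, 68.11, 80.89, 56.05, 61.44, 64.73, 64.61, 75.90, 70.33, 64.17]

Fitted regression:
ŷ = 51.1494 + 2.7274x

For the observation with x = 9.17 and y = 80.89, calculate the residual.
Residual = 4.7303

The residual is the difference between the actual value and the predicted value:

Residual = y - ŷ

Step 1: Calculate predicted value
ŷ = 51.1494 + 2.7274 × 9.17
ŷ = 76.1597

Step 2: Calculate residual
Residual = 80.89 - 76.1597
Residual = 4.7303

The residual is positive, so the observed y = 80.89 sits above the regression line (the line underestimates it by 4.7303).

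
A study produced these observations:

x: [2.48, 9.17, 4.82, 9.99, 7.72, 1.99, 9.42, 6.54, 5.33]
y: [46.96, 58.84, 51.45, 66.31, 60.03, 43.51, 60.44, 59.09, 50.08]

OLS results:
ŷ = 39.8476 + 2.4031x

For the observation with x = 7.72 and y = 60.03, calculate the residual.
Residual = 1.6305

The residual is the difference between the actual value and the predicted value:

Residual = y - ŷ

Step 1: Calculate predicted value
ŷ = 39.8476 + 2.4031 × 7.72
ŷ = 58.3995

Step 2: Calculate residual
Residual = 60.03 - 58.3995
Residual = 1.6305

Sign check: y > ŷ, so the point is above the line and the fit underestimates here.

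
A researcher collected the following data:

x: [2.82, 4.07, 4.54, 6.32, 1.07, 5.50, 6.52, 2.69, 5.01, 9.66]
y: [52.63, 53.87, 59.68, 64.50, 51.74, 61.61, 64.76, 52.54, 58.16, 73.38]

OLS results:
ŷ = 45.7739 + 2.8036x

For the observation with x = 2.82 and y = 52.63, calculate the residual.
Residual = -1.0501

The residual is the difference between the actual value and the predicted value:

Residual = y - ŷ

Step 1: Calculate predicted value
ŷ = 45.7739 + 2.8036 × 2.82
ŷ = 53.6801

Step 2: Calculate residual
Residual = 52.63 - 53.6801
Residual = -1.0501

Sign check: y < ŷ, so the point is below the line and the fit overestimates here.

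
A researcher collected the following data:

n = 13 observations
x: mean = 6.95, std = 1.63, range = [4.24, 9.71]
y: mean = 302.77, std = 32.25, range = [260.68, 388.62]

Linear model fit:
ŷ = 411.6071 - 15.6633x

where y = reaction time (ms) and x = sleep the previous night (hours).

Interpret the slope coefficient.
An increase of one hour in sleep is associated with a 15.6633 ms decrease in predicted reaction time.

β₁ = -15.6633 is the change in predicted reaction time (ms) per additional hour of sleep.

Interpretation:
- Sleep up by 1 hour → predicted reaction time decreases by 15.6633 ms
- The effect is assumed constant over the observed range of x (linearity)
- The slope describes association in these data, not necessarily a causal effect

(β₀ = 411.6071 is the fitted value at x = 0 and is not part of the slope interpretation.)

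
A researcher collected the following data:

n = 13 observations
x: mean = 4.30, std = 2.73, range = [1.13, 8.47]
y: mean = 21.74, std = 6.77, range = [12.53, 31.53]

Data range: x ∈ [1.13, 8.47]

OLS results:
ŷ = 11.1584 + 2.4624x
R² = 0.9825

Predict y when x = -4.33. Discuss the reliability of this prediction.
ŷ = 0.4962, but this is extrapolation (below the data range [1.13, 8.47]) and may be unreliable.

Prediction calculation:
ŷ = 11.1584 + 2.4624 × (-4.33)
ŷ = 0.4962

Reliability:
- Data range: x ∈ [1.13, 8.47]
- Prediction point: x = -4.33 is 5.46 units below the observed range → this is EXTRAPOLATION, not interpolation

Why that matters here:
- Real relationships often flatten, saturate, or turn nonlinear at extremes
- R² describes fit only over the sampled x values; it says nothing about behaviour beyond them

A defensible statement: 'if the linear trend continued to x = -4.33, y would be about 0.4962' — the premise is untested.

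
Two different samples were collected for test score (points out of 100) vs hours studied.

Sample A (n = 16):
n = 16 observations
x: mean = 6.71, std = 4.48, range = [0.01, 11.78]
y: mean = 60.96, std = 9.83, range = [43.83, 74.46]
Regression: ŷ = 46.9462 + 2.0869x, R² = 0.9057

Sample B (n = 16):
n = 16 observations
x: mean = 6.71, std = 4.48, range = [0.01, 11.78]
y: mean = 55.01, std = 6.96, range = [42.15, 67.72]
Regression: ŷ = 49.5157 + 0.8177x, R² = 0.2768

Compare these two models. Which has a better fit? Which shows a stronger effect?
Model A has the better fit (R² = 0.9057 vs 0.2768). Model A shows the stronger effect (|β₁| = 2.0869 vs 0.8177).

Model Comparison:

Goodness of fit (R²):
- Model A: R² = 0.9057 → 90.57% of variance in test score explained
- Model B: R² = 0.2768 → 27.68% of variance in test score explained
- 0.9057 > 0.2768 → Model A has the better fit

Which has the larger per-hour effect? (|β₁|)
- Model A: β₁ = 2.0869 → predicted test score rises 2.0869 points per additional hour of study time
- Model B: β₁ = 0.8177 → predicted test score rises 0.8177 points per additional hour of study time
- |2.0869| > |0.8177| → Model A shows the stronger marginal effect

Notes:
- The two samples could reflect different populations, time periods, or measurement quality.
- R² measures how tightly points cluster around the line; β₁ measures how steep the line is — they answer different questions.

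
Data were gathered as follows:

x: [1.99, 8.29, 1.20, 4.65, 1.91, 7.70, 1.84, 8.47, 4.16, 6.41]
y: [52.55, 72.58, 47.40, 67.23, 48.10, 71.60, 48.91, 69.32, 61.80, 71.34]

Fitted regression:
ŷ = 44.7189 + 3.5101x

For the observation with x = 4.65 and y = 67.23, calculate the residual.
Residual = 6.1891

The residual is the difference between the actual value and the predicted value:

Residual = y - ŷ

Step 1: Calculate predicted value
ŷ = 44.7189 + 3.5101 × 4.65
ŷ = 61.0409

Step 2: Calculate residual
Residual = 67.23 - 61.0409
Residual = 6.1891

Sign check: y > ŷ, so the point is above the line and the fit underestimates here.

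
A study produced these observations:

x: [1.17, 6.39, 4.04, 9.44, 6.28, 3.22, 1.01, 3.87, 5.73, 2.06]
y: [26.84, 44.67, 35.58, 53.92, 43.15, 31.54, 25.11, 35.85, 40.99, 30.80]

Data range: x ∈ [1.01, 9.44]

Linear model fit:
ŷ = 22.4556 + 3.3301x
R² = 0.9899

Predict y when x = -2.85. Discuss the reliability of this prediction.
The equation gives ŷ = 12.9648; however x = -2.85 is 3.86 units below the observed range, so this extrapolated value should not be trusted.

Prediction calculation:
ŷ = 22.4556 + 3.3301 × (-2.85)
ŷ = 12.9648

Reliability:
- Data range: x ∈ [1.01, 9.44]
- Prediction point: x = -2.85 is 3.86 units below the observed range → this is EXTRAPOLATION, not interpolation

Why that matters here:
- The standard error of prediction grows with (x − x̄)², and x = -2.85 is far from x̄ = 4.32
- Real relationships often flatten, saturate, or turn nonlinear at extremes

A defensible statement: 'if the linear trend continued to x = -2.85, y would be about 12.9648' — the premise is untested.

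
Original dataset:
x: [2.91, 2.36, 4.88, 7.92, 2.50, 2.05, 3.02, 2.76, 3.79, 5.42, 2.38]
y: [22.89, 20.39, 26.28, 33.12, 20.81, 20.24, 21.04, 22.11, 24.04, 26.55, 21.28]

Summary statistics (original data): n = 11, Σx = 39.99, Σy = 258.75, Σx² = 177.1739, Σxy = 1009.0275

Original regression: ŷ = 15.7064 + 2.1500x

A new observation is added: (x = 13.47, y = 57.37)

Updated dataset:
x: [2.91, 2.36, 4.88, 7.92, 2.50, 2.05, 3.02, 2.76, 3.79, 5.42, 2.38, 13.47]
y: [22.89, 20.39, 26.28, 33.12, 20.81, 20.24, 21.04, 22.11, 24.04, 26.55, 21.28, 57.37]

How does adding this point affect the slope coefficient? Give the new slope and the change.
Adding the point moves β₁ from 2.1500 to 3.1007, i.e. it increases by 0.9507 (+44.2%).

The new point has HIGH LEVERAGE: x = 13.47 is far from the original mean x̄ = 39.99/11 ≈ 3.64 (original range [2.05, 7.92]).

Step 1: Update the sums with the new point (n goes from 11 to 12)
Σx  = 39.99 + 13.47 = 53.46
Σy  = 258.75 + 57.37 = 316.12
Σx² = 177.1739 + 13.47² = 177.1739 + 181.4409 = 358.6148
Σxy = 1009.0275 + 13.47×57.37 = 1009.0275 + 772.7739 = 1781.8014

Step 2: Recompute the slope with b₁ = (nΣxy − ΣxΣy) / (nΣx² − (Σx)²)
Numerator   = 12×1781.8014 − 53.46×316.12 = 21381.6168 − 16899.7752 = 4481.8416
Denominator = 12×358.6148 − 53.46² = 4303.3776 − 2857.9716 = 1445.4060
b₁(new) = 4481.8416 / 1445.4060 = 3.1007

(Same formula on the original sums: (11×1009.0275 − 39.99×258.75) / (11×177.1739 − 39.99²) = 751.8900 / 349.7128 = 2.1500, matching the given fit.)

Step 3: Change in slope
Δβ₁ = 3.1007 − 2.1500 = +0.9507
Relative change = +0.9507 / 2.1500 × 100% = +44.2%
→ the slope increases when the point is added.

Because the point sits above the extension of the original line at a high-leverage x, it tilts the fit up.
In practice: investigate whether it comes from the same population as the rest of the sample.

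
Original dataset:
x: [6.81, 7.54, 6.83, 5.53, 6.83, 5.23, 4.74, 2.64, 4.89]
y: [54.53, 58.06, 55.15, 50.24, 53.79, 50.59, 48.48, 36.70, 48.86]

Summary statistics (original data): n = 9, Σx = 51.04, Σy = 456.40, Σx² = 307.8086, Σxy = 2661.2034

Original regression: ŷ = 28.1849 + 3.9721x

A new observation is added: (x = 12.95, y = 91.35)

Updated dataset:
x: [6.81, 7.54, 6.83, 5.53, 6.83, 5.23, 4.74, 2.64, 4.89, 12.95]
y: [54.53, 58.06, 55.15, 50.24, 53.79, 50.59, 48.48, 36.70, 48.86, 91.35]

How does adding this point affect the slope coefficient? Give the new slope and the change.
Adding the point moves β₁ from 3.9721 to 5.1353, i.e. it increases by 1.1632 (+29.3%).

x = 12.95 lies well outside the original x-range [2.64, 7.54] (x̄ ≈ 5.67), so this observation has high leverage and can move the slope substantially.

Step 1: Update the sums with the new point (n goes from 9 to 10)
Σx  = 51.04 + 12.95 = 63.99
Σy  = 456.40 + 91.35 = 547.75
Σx² = 307.8086 + 12.95² = 307.8086 + 167.7025 = 475.5111
Σxy = 2661.2034 + 12.95×91.35 = 2661.2034 + 1182.9825 = 3844.1859

Step 2: Recompute the slope with b₁ = (nΣxy − ΣxΣy) / (nΣx² − (Σx)²)
Numerator   = 10×3844.1859 − 63.99×547.75 = 38441.8590 − 35050.5225 = 3391.3365
Denominator = 10×475.5111 − 63.99² = 4755.1110 − 4094.7201 = 660.3909
b₁(new) = 3391.3365 / 660.3909 = 5.1353

(Same formula on the original sums: (9×2661.2034 − 51.04×456.40) / (9×307.8086 − 51.04²) = 656.1746 / 165.1958 = 3.9721, matching the given fit.)

Step 3: Change in slope
Δβ₁ = 5.1353 − 3.9721 = +1.1632
Relative change = +1.1632 / 3.9721 × 100% = +29.3%
→ the slope increases when the point is added.

Because the point sits above the extension of the original line at a high-leverage x, it tilts the fit up.
In practice: examine leverage (hᵢ) and Cook's distance rather than deleting it automatically; check such a point for data-entry or measurement error.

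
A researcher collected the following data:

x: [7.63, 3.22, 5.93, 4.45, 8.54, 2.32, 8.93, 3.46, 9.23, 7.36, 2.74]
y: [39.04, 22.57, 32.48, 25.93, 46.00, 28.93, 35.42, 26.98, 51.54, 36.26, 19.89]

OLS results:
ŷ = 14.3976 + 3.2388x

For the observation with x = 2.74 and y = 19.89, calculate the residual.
Residual = -3.3819

The residual is the difference between the actual value and the predicted value:

Residual = y - ŷ

Step 1: Calculate predicted value
ŷ = 14.3976 + 3.2388 × 2.74
ŷ = 23.2719

Step 2: Calculate residual
Residual = 19.89 - 23.2719
Residual = -3.3819

The residual is negative, so the observed y = 19.89 sits below the regression line (the line overestimates it by 3.3819).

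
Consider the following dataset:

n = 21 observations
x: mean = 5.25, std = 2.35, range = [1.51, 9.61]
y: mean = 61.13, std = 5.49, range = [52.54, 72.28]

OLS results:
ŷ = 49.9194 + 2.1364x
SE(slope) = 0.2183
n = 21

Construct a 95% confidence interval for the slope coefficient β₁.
The 95% CI for β₁ is (1.6795, 2.5933)

Confidence interval for the slope:

The 95% CI for β₁ is: β̂₁ ± t*(α/2, n-2) × SE(β̂₁)

Step 1: Find critical t-value
- Confidence level = 0.95
- Degrees of freedom = n - 2 = 21 - 2 = 19
- t*(α/2, 19) = 2.0930

Step 2: Calculate margin of error
Margin = 2.0930 × 0.2183 = 0.4569

Step 3: Construct interval
CI = 2.1364 ± 0.4569
CI = (1.6795, 2.5933)

Interpretation: each one-unit increase in x is associated with a change in mean y of between 1.6795 and 2.5933, with 95% confidence.
The interval does not include 0, suggesting a significant linear relationship.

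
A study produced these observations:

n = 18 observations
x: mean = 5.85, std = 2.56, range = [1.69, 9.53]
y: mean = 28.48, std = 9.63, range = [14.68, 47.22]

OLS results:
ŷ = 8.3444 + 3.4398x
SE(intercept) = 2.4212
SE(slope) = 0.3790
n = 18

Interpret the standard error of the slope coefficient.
SE(slope) = 0.3790 measures the uncertainty in the estimated slope. The coefficient is estimated precisely (SE/|β̂₁| = 11.0%).

What SE measures:
- The standard error quantifies the sampling variability of the coefficient estimate
- It is the estimated standard deviation of β̂₁ across hypothetical repeated samples of the same size
- Smaller SE → more precise estimate

Relative precision:
- SE / |β̂₁| = 0.3790 / 3.4398 = 11.0%
- Rule of thumb (under 20%: precise; 20% to under 50%: moderately precise; 50% or more: imprecise) → precise

Link to interval estimation: a confidence interval for β₁ is β̂₁ ± t* × 0.3790, so SE sets the half-width per unit of t*.

What drives SE(β̂₁): more residual scatter → larger SE.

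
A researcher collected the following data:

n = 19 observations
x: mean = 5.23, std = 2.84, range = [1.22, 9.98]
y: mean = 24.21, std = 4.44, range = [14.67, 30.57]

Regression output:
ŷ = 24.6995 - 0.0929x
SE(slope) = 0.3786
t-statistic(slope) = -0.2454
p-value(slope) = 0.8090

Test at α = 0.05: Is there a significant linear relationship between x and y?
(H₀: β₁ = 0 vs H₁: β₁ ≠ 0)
p-value = 0.8090 ≥ α = 0.05, so we fail to reject H₀. The relationship is not significant.

Hypothesis test for the slope coefficient:

H₀: β₁ = 0 (no linear relationship)
H₁: β₁ ≠ 0 (linear relationship exists)

Test statistic: t = β̂₁ / SE(β̂₁) = -0.0929 / 0.3786 = -0.2454

The p-value (0.8090) is the probability, under H₀, of a t-statistic at least as extreme as |t| = 0.2454 (two-sided, df = n − 2 = 17).

Decision rule: reject H₀ if p-value < α.
p-value = 0.8090 ≥ α = 0.05 → fail to reject H₀.

At α = 0.05 the data do not provide convincing evidence of a nonzero slope.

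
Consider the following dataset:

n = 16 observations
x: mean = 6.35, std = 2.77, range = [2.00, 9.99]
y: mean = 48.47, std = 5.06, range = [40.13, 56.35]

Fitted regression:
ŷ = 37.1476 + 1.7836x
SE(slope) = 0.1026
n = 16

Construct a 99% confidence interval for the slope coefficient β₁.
The 99% CI for β₁ is (1.4782, 2.0890)

Confidence interval for the slope:

The 99% CI for β₁ is: β̂₁ ± t*(α/2, n-2) × SE(β̂₁)

Step 1: Find critical t-value
- Confidence level = 0.99
- Degrees of freedom = n - 2 = 16 - 2 = 14
- t*(α/2, 14) = 2.9768

Step 2: Calculate margin of error
Margin = 2.9768 × 0.1026 = 0.3054

Step 3: Construct interval
CI = 1.7836 ± 0.3054
CI = (1.4782, 2.0890)

Interpretation: We are 99% confident that the true slope β₁ lies between 1.4782 and 2.0890.
Since 0 is outside the interval, a two-sided test at α = 0.01 would reject H₀: β₁ = 0.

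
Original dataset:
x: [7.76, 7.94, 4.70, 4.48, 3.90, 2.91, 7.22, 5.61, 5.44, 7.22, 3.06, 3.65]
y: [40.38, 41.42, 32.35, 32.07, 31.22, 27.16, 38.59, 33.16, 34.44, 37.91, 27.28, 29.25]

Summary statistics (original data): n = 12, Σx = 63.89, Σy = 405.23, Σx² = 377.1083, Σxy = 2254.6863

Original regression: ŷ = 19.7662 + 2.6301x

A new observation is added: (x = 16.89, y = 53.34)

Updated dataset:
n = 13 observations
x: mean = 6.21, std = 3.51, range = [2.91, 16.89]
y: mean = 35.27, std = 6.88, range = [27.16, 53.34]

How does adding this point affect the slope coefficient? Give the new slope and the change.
New slope β₁ = 1.9081 versus 2.6301 before: a change of -0.7220 (-27.5%).

x = 16.89 lies well outside the original x-range [2.91, 7.94] (x̄ ≈ 5.32), so this observation has high leverage and can move the slope substantially.

Step 1: Update the sums with the new point (n goes from 12 to 13)
Σx  = 63.89 + 16.89 = 80.78
Σy  = 405.23 + 53.34 = 458.57
Σx² = 377.1083 + 16.89² = 377.1083 + 285.2721 = 662.3804
Σxy = 2254.6863 + 16.89×53.34 = 2254.6863 + 900.9126 = 3155.5989

Step 2: Recompute the slope with b₁ = (nΣxy − ΣxΣy) / (nΣx² − (Σx)²)
Numerator   = 13×3155.5989 − 80.78×458.57 = 41022.7857 − 37043.2846 = 3979.5011
Denominator = 13×662.3804 − 80.78² = 8610.9452 − 6525.4084 = 2085.5368
b₁(new) = 3979.5011 / 2085.5368 = 1.9081

(Same formula on the original sums: (12×2254.6863 − 63.89×405.23) / (12×377.1083 − 63.89²) = 1166.0909 / 443.3675 = 2.6301, matching the given fit.)

Step 3: Change in slope
Δβ₁ = 1.9081 − 2.6301 = -0.7220
Relative change = -0.7220 / 2.6301 × 100% = -27.5%
→ the slope decreases when the point is added.

A high-leverage point only changes the slope if it is off the original line; here y = 53.34 is below the original trend, so the slope decreases.
In practice: refit with and without it and report both if conclusions differ.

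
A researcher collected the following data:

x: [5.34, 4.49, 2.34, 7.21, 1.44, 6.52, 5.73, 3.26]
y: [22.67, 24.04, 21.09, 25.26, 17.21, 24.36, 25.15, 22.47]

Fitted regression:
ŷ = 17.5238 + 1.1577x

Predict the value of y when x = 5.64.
ŷ = 24.0532

To predict y for x = 5.64, substitute into the regression equation:

ŷ = 17.5238 + 1.1577 × 5.64
ŷ = 17.5238 + 6.5294
ŷ = 24.0532

This is the fitted mean response at that x — an individual observation would come with a wider prediction interval.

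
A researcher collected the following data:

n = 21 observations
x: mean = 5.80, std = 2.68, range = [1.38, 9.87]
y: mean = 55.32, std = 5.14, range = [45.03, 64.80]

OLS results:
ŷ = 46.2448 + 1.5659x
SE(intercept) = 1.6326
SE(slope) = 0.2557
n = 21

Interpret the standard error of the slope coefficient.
The slope 1.5659 is pinned down to within about ±0.2557 (one SE) by these data — relative uncertainty 16.3%, i.e. precise.

SE(β̂₁) = s / √Sxx, where s is the residual standard deviation and Sxx = Σ(x − x̄)². It is the yardstick for how far β̂₁ = 1.5659 could plausibly be from the true slope.

Relative precision:
- SE / |β̂₁| = 0.2557 / 1.5659 = 16.3%
- Rule of thumb (under 20%: precise; 20% to under 50%: moderately precise; 50% or more: imprecise) → precise

Rough 95% range (±2 SE): 1.5659 ± 0.5114 → (1.0545, 2.0773).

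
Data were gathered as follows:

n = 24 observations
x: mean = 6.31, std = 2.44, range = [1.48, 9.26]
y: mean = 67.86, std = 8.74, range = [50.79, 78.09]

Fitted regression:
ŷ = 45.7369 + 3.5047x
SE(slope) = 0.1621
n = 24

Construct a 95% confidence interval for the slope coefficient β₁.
The 95% CI for β₁ is (3.1685, 3.8409)

Confidence interval for the slope:

The 95% CI for β₁ is: β̂₁ ± t*(α/2, n-2) × SE(β̂₁)

Step 1: Find critical t-value
- Confidence level = 0.95
- Degrees of freedom = n - 2 = 24 - 2 = 22
- t*(α/2, 22) = 2.0739

Step 2: Calculate margin of error
Margin = 2.0739 × 0.1621 = 0.3362

Step 3: Construct interval
CI = 3.5047 ± 0.3362
CI = (3.1685, 3.8409)

Interpretation: intervals built this way capture the true β₁ in 95% of repeated samples; here the plausible range for the per-unit effect of x on y is 3.1685 to 3.8409.
Both endpoints are positive, so the data support a genuinely positive slope at this confidence level.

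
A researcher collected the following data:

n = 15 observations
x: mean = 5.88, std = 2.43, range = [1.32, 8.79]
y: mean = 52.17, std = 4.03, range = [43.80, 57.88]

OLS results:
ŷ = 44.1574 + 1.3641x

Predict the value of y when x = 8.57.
ŷ = 55.8477

Plug x = 8.57 into the fitted line:

ŷ = 44.1574 + 1.3641 × 8.57
ŷ = 44.1574 + 11.6903
ŷ = 55.8477

This is a point prediction; actual observations scatter around it by roughly the residual standard deviation.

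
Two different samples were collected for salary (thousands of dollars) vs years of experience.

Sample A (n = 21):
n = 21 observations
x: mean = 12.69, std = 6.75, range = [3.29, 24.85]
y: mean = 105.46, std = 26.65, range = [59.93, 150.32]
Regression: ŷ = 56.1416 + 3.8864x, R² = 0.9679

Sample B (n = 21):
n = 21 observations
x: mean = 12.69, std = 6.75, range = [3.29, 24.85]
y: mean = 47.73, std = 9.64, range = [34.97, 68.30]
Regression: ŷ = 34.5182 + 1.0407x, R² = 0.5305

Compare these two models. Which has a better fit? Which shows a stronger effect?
Model A has the better fit (R² = 0.9679 vs 0.5305). Model A shows the stronger effect (|β₁| = 3.8864 vs 1.0407).

Model Comparison:

Fit — compare R²:
- Model A: R² = 0.9679 → 96.79% of variance in salary explained
- Model B: R² = 0.5305 → 53.05% of variance in salary explained
- 0.9679 > 0.5305 → Model A has the better fit

Strength of effect — compare |β₁|:
- Model A: β₁ = 3.8864 → predicted salary rises 3.8864 thousand dollars per additional year of experience
- Model B: β₁ = 1.0407 → predicted salary rises 1.0407 thousand dollars per additional year of experience
- |3.8864| > |1.0407| → Model A shows the stronger marginal effect

Notes:
- A better fit (higher R²) doesn't necessarily mean a more important relationship.
- A steeper slope doesn't make a better model if the scatter around the line is large.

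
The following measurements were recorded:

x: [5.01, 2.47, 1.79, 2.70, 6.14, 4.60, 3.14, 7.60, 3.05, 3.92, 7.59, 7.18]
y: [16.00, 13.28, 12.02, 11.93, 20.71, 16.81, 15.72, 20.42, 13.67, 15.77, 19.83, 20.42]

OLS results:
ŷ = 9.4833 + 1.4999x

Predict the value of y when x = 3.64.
ŷ = 14.9429

To predict y for x = 3.64, substitute into the regression equation:

ŷ = 9.4833 + 1.4999 × 3.64
ŷ = 9.4833 + 5.4596
ŷ = 14.9429

This is the fitted mean response at that x — an individual observation would come with a wider prediction interval.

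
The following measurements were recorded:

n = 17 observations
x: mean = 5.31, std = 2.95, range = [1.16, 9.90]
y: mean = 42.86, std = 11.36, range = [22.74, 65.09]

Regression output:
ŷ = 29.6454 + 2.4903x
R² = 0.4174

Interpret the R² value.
About 41.74% of the variability in y is accounted for by the regression on x (R² = 0.4174) — a moderate linear fit.

The coefficient of determination R² is the fraction of the total variation in y that the fitted line accounts for.

Here R² = 0.4174:
- Explained: 41.74% of the variation in y
- Unexplained (residual): 100% − 41.74% = 58.26%
- Rule of thumb (below 0.3 weak; 0.3 to below 0.7 moderate; 0.7 and above strong) → moderate

Note: R² never decreases when predictors are added, so it should not be used alone to compare models of different size.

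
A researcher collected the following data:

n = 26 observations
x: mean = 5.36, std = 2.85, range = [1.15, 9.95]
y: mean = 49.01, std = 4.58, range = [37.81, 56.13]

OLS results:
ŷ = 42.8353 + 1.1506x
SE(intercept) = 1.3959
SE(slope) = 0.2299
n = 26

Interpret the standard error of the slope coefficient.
SE(β̂₁) = 0.2299 is the estimated standard deviation of the slope estimate across repeated samples; relative to β̂₁ = 1.1506 that is 20.0%, a moderately precise estimate.

SE(β̂₁) = 0.2299 says: if we drew many samples of n = 26 from the same population and refit each time, the fitted slopes would scatter with a standard deviation of roughly 0.2299 around the true β₁.

Relative precision:
- SE / |β̂₁| = 0.2299 / 1.1506 = 20.0%
- Rule of thumb (under 20%: precise; 20% to under 50%: moderately precise; 50% or more: imprecise) → moderately precise

Rough 95% range (±2 SE): 1.1506 ± 0.4598 → (0.6908, 1.6104).

What drives SE(β̂₁): wider spread of x values → smaller SE.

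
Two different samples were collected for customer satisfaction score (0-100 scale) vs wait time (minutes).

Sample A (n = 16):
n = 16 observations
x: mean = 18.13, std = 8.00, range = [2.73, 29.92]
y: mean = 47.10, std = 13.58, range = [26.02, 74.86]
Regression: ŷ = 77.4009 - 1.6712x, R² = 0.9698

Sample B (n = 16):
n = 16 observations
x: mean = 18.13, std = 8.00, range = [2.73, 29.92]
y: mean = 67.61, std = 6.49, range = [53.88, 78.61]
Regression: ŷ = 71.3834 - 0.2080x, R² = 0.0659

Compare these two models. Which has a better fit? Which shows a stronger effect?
Model A has the better fit (R² = 0.9698 vs 0.0659). Model A shows the stronger effect (|β₁| = 1.6712 vs 0.2080).

Model Comparison:

Goodness of fit (R²):
- Model A: R² = 0.9698 → 96.98% of variance in satisfaction score explained
- Model B: R² = 0.0659 → 6.59% of variance in satisfaction score explained
- 0.9698 > 0.0659 → Model A has the better fit

Strength of effect — compare |β₁|:
- Model A: β₁ = -1.6712 → predicted satisfaction score falls 1.6712 points per additional minute of wait time
- Model B: β₁ = -0.2080 → predicted satisfaction score falls 0.2080 points per additional minute of wait time
- |-1.6712| > |-0.2080| → Model A shows the stronger marginal effect

Notes:
- R² measures how tightly points cluster around the line; β₁ measures how steep the line is — they answer different questions.
- The two samples could reflect different populations, time periods, or measurement quality.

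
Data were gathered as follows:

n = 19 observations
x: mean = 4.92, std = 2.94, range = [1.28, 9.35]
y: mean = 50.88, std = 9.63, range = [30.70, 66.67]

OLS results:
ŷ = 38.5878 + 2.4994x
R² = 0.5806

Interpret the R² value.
About 58.06% of the variability in y is accounted for by the regression on x (R² = 0.5806) — a moderate linear fit.

R² (coefficient of determination) measures the proportion of variance in y explained by the regression model.

Here R² = 0.5806:
- Explained: 58.06% of the variation in y
- Unexplained (residual): 100% − 58.06% = 41.94%
- Rule of thumb (below 0.3 weak; 0.3 to below 0.7 moderate; 0.7 and above strong) → moderate

Note: R² never decreases when predictors are added, so it should not be used alone to compare models of different size.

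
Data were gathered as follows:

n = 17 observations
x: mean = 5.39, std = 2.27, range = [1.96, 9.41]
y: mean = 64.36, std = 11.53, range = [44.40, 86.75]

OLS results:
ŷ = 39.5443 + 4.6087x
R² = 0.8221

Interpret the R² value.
About 82.21% of the variability in y is accounted for by the regression on x (R² = 0.8221) — a strong linear fit.

R² = 1 − SS_res/SS_tot compares the residual scatter to the total scatter of y about its mean.

Here R² = 0.8221:
- Explained: 82.21% of the variation in y
- Unexplained (residual): 100% − 82.21% = 17.79%
- Rule of thumb (below 0.3 weak; 0.3 to below 0.7 moderate; 0.7 and above strong) → strong

Equivalently, for simple linear regression R² = r², so |r| = √0.8221 ≈ 0.9067.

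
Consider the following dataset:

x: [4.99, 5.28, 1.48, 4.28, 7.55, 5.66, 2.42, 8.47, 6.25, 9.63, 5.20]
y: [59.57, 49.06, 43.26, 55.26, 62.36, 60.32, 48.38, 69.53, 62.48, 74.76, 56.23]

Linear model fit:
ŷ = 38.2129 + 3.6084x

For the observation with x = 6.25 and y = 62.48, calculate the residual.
Residual = 1.7146

The residual is the difference between the actual value and the predicted value:

Residual = y - ŷ

Step 1: Calculate predicted value
ŷ = 38.2129 + 3.6084 × 6.25
ŷ = 60.7654

Step 2: Calculate residual
Residual = 62.48 - 60.7654
Residual = 1.7146

Interpretation: the model underestimates the actual value by 1.7146 at this point (positive residual → observation lies above the fitted line).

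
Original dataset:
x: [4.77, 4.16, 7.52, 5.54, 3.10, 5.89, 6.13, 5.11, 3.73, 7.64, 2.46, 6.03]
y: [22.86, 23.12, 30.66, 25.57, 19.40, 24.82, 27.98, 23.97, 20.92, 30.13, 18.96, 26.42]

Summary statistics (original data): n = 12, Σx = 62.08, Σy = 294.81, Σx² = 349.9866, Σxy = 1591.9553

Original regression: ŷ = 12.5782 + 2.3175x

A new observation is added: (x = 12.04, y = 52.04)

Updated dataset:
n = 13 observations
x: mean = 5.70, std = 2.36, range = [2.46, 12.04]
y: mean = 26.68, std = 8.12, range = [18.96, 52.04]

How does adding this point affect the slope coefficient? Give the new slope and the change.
The slope changes from 2.3175 to 3.3302 (change of +1.0127, or +43.7%).

x = 12.04 lies well outside the original x-range [2.46, 7.64] (x̄ ≈ 5.17), so this observation has high leverage and can move the slope substantially.

Step 1: Update the sums with the new point (n goes from 12 to 13)
Σx  = 62.08 + 12.04 = 74.12
Σy  = 294.81 + 52.04 = 346.85
Σx² = 349.9866 + 12.04² = 349.9866 + 144.9616 = 494.9482
Σxy = 1591.9553 + 12.04×52.04 = 1591.9553 + 626.5616 = 2218.5169

Step 2: Recompute the slope with b₁ = (nΣxy − ΣxΣy) / (nΣx² − (Σx)²)
Numerator   = 13×2218.5169 − 74.12×346.85 = 28840.7197 − 25708.5220 = 3132.1977
Denominator = 13×494.9482 − 74.12² = 6434.3266 − 5493.7744 = 940.5522
b₁(new) = 3132.1977 / 940.5522 = 3.3302

(Same formula on the original sums: (12×1591.9553 − 62.08×294.81) / (12×349.9866 − 62.08²) = 801.6588 / 345.9128 = 2.3175, matching the given fit.)

Step 3: Change in slope
Δβ₁ = 3.3302 − 2.3175 = +1.0127
Relative change = +1.0127 / 2.3175 × 100% = +43.7%
→ the slope increases when the point is added.

A high-leverage point only changes the slope if it is off the original line; here y = 52.04 is above the original trend, so the slope increases.
In practice: refit with and without it and report both if conclusions differ.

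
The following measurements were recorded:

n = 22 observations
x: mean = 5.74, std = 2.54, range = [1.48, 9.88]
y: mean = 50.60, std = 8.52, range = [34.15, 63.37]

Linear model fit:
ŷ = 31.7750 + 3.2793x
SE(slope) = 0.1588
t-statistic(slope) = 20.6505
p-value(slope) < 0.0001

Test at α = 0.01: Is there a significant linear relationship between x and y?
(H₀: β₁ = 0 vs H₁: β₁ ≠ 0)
Since p-value < 0.0001 < α = 0.01, reject H₀ — the slope is significantly different from 0.

Hypothesis test for the slope coefficient:

H₀: β₁ = 0 (no linear relationship)
H₁: β₁ ≠ 0 (linear relationship exists)

Test statistic: t = β̂₁ / SE(β̂₁) = 3.2793 / 0.1588 = 20.6505

The p-value (<0.0001) is the probability, under H₀, of a t-statistic at least as extreme as |t| = 20.6505 (two-sided, df = n − 2 = 20).

Decision rule: reject H₀ if p-value < α.
p-value < 0.0001 < α = 0.01 → reject H₀.

At α = 0.01 the data do provide convincing evidence of a nonzero slope.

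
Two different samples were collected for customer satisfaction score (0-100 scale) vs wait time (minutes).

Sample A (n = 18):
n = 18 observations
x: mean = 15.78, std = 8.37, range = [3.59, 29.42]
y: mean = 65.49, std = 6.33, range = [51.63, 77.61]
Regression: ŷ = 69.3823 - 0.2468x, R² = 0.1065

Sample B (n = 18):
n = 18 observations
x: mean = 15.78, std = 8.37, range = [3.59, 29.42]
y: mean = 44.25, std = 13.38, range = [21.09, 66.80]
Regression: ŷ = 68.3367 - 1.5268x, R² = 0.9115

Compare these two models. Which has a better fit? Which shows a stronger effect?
Model B has the better fit (R² = 0.9115 vs 0.1065). Model B shows the stronger effect (|β₁| = 1.5268 vs 0.2468).

Model Comparison:

Which explains more variance? (R²)
- Model A: R² = 0.1065 → 10.65% of variance in satisfaction score explained
- Model B: R² = 0.9115 → 91.15% of variance in satisfaction score explained
- 0.9115 > 0.1065 → Model B has the better fit

Which has the larger per-minute effect? (|β₁|)
- Model A: β₁ = -0.2468 → predicted satisfaction score falls 0.2468 points per additional minute of wait time
- Model B: β₁ = -1.5268 → predicted satisfaction score falls 1.5268 points per additional minute of wait time
- |-0.2468| < |-1.5268| → Model B shows the stronger marginal effect

Notes:
- The two samples could reflect different populations, time periods, or measurement quality.
- A steeper slope doesn't make a better model if the scatter around the line is large.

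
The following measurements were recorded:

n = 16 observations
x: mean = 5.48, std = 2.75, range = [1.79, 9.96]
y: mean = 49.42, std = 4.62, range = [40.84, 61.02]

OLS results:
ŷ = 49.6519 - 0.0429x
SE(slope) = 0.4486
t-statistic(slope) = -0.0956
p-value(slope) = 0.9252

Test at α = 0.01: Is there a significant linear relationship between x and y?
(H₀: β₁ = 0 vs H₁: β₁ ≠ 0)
Fail to reject H₀: p-value = 0.9252 ≥ α = 0.01. The linear relationship is not significant at the 1% level.

Hypothesis test for the slope coefficient:

H₀: β₁ = 0 (no linear relationship)
H₁: β₁ ≠ 0 (linear relationship exists)

Test statistic: t = β̂₁ / SE(β̂₁) = -0.0429 / 0.4486 = -0.0956

With df = 14, the two-sided p-value for |t| = 0.0956 is 0.9252.

Decision rule: reject H₀ if p-value < α.
p-value = 0.9252 ≥ α = 0.01 → fail to reject H₀.

Conclusion: the linear association between x and y is not significant at the 1% level.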